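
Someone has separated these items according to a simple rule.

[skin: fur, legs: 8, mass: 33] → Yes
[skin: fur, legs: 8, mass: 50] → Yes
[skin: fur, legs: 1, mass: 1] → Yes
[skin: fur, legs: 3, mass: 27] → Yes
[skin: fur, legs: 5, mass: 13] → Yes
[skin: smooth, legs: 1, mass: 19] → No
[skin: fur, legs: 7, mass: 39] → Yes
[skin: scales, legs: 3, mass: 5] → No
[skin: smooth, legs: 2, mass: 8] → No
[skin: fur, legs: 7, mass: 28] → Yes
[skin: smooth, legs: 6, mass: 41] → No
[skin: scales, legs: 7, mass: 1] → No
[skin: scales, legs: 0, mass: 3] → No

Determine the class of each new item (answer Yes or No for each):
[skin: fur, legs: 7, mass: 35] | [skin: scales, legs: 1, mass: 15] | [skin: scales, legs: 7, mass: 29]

Yes, No, No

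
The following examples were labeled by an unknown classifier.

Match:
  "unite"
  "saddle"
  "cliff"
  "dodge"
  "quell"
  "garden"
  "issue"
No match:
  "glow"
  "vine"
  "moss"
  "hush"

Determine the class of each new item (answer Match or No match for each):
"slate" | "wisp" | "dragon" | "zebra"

The rule appears to be: length ≥ 5.

Match, No match, Match, Match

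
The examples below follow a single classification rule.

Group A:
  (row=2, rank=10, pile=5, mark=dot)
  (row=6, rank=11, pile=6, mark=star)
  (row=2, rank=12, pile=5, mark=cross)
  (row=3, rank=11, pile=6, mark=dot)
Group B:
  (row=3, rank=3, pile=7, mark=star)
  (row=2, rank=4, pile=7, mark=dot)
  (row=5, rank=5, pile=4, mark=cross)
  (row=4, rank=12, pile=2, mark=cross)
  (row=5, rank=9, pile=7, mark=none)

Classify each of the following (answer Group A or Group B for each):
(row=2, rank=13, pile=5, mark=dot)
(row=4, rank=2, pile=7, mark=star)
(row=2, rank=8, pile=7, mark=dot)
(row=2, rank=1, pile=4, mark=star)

'Group A' ⟺ pile ≥ 5 AND pile ≤ 6.
Group A: (row=2, rank=13, pile=5, mark=dot), since pile = 5.
Group B: (row=4, rank=2, pile=7, mark=star), since pile = 7.
Group B: (row=2, rank=8, pile=7, mark=dot), since pile = 7.
Group B: (row=2, rank=1, pile=4, mark=star), since pile = 4.

Group A, Group B, Group B, Group B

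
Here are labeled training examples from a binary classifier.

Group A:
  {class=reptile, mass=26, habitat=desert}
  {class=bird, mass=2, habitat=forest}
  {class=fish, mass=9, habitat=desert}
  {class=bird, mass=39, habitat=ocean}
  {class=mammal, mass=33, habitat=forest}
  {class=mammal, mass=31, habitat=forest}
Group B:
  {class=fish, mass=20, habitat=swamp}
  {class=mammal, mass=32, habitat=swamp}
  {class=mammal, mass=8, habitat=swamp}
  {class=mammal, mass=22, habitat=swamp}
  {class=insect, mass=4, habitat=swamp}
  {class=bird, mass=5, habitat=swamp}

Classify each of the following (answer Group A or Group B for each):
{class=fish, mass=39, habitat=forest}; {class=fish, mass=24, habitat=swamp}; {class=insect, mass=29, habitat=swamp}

The rule appears to be: habitat is not swamp.
{class=fish, mass=39, habitat=forest} — habitat is forest, hence Group A.
{class=fish, mass=24, habitat=swamp} — habitat is swamp, hence Group B.
{class=insect, mass=29, habitat=swamp} — habitat is swamp, hence Group B.

Group A, Group B, Group B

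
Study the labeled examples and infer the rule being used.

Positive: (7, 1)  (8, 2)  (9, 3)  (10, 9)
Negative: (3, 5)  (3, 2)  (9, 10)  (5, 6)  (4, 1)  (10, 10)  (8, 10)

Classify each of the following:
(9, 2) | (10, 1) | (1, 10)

Positive, Positive, Negative

The distinguishing property — first > second AND sum ≥ 8 — holds for all the 'Positive' cases and none of the 'Negative' cases.
(9, 2) — 9 > 2, 9+2 = 11, hence Positive.
(10, 1) — 10 > 1, 10+1 = 11, hence Positive.
(1, 10) — 1 < 10, 1+10 = 11, hence Negative.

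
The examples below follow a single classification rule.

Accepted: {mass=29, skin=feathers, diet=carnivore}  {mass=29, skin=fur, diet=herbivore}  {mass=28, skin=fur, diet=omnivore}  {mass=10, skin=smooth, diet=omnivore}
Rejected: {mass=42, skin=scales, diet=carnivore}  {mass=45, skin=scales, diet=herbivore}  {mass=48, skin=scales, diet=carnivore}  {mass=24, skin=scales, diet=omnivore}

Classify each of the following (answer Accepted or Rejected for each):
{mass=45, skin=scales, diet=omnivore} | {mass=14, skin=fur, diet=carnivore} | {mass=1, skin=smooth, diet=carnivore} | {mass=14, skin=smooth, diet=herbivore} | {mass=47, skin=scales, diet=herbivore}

The classifier is using: skin is not scales.
{mass=45, skin=scales, diet=omnivore}: skin is scales, does not pass → Rejected.
{mass=14, skin=fur, diet=carnivore}: skin is fur, checks out → Accepted.
{mass=1, skin=smooth, diet=carnivore}: skin is smooth, checks out → Accepted.
{mass=14, skin=smooth, diet=herbivore}: skin is smooth, checks out → Accepted.
{mass=47, skin=scales, diet=herbivore}: skin is scales, does not pass → Rejected.

Rejected, Accepted, Accepted, Accepted, Rejected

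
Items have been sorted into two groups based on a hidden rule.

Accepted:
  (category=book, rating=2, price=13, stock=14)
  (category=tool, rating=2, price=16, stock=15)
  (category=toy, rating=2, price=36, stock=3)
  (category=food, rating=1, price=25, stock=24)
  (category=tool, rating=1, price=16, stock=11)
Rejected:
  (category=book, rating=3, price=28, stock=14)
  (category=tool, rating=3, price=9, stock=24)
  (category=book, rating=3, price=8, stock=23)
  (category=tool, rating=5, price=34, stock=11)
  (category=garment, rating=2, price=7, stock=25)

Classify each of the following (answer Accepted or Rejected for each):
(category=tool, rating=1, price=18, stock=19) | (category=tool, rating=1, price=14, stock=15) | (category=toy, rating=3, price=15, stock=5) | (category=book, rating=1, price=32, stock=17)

Accepted, Accepted, Rejected, Accepted

The common property of the 'Accepted' items is: rating ≤ 2 AND price ≥ 8. No 'Rejected' item has it.
(category=tool, rating=1, price=18, stock=19) → rating = 1, price = 18 → Accepted. (category=tool, rating=1, price=14, stock=15) → rating = 1, price = 14 → Accepted. (category=toy, rating=3, price=15, stock=5) → rating = 3, price = 15 → Rejected. (category=book, rating=1, price=32, stock=17) → rating = 1, price = 32 → Accepted.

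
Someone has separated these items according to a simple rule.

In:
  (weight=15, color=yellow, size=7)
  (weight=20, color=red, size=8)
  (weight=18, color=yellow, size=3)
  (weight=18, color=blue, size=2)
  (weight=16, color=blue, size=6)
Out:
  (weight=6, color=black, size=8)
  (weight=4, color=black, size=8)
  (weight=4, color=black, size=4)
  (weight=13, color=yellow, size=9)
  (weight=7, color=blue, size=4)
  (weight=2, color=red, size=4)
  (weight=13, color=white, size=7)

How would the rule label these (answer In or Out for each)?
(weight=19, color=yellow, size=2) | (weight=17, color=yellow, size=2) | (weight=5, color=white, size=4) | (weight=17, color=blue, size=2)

The distinguishing property — weight ≥ 15 — holds for all the 'In' cases and none of the 'Out' cases.

In, In, Out, In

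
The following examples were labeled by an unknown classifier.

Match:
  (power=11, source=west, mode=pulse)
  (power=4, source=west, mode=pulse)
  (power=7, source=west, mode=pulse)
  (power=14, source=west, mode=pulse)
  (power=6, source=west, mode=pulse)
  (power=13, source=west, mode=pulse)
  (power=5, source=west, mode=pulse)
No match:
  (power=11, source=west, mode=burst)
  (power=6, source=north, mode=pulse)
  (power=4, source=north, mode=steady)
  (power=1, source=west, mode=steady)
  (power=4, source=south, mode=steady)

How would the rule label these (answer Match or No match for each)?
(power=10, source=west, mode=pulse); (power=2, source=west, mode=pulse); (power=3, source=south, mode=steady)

Match, Match, No match

Every 'Match' example satisfies: mode is pulse AND source is west. None of the 'No match' examples do.
(power=10, source=west, mode=pulse) — mode is pulse, source is west, hence Match. (power=2, source=west, mode=pulse) — mode is pulse, source is west, hence Match. (power=3, source=south, mode=steady) — mode is steady, source is south, hence No match.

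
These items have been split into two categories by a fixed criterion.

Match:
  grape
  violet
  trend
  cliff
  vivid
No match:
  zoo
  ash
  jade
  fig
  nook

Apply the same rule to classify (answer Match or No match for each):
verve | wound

'Match' ⟺ length ≥ 5.
verve: Match (length 5).
wound: Match (length 5).

Match, Match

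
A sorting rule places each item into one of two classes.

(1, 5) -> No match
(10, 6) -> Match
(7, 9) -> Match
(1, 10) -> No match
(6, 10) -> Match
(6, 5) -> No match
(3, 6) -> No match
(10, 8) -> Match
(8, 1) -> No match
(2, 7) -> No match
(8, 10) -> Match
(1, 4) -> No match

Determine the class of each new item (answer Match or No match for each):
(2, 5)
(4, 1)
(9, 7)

All 'Match' examples share one property — sum ≥ 16 — and every 'No match' example lacks it.
(2, 5) — 2+5 = 7, hence No match.
(4, 1) — 4+1 = 5, hence No match.
(9, 7) — 9+7 = 16, hence Match.

No match, No match, Match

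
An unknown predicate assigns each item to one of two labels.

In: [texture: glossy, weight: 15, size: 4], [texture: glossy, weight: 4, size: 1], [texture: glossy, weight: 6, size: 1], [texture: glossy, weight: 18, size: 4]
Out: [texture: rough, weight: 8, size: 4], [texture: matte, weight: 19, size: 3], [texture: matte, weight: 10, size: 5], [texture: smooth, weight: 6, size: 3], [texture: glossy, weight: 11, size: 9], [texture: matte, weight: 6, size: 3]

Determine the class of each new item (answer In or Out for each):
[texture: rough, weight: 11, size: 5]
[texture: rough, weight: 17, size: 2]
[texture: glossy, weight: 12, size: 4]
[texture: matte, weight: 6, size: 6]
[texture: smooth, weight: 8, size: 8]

Out, Out, In, Out, Out

Rule: texture is glossy AND size ≤ 4. This holds for each 'In' example and fails for each 'Out' one.
[texture: rough, weight: 11, size: 5]: texture is rough, size = 5 — fails the rule, so Out. [texture: rough, weight: 17, size: 2]: texture is rough, size = 2 — fails the rule, so Out. [texture: glossy, weight: 12, size: 4]: texture is glossy, size = 4 — checks out, so In. [texture: matte, weight: 6, size: 6]: texture is matte, size = 6 — fails the rule, so Out. [texture: smooth, weight: 8, size: 8]: texture is smooth, size = 8 — fails the rule, so Out.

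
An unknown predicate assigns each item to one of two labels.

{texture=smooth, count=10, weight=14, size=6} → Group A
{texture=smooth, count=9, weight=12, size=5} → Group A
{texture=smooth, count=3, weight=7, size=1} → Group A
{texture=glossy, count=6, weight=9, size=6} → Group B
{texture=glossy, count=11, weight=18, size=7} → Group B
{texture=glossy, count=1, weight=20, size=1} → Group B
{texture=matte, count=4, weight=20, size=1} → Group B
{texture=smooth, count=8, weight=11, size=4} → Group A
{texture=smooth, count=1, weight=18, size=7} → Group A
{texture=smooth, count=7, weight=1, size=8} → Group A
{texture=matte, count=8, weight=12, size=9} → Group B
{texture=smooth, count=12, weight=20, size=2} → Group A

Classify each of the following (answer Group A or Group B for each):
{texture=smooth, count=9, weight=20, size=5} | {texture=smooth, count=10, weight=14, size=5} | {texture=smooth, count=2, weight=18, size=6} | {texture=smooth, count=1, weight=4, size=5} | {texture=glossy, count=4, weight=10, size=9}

The simplest hypothesis consistent with all the labels is: texture is smooth.
{texture=smooth, count=9, weight=20, size=5}: texture is smooth, fits → Group A.
{texture=smooth, count=10, weight=14, size=5}: texture is smooth, fits → Group A.
{texture=smooth, count=2, weight=18, size=6}: texture is smooth, fits → Group A.
{texture=smooth, count=1, weight=4, size=5}: texture is smooth, fits → Group A.
{texture=glossy, count=4, weight=10, size=9}: texture is glossy, doesn't qualify → Group B.

Group A, Group A, Group A, Group A, Group B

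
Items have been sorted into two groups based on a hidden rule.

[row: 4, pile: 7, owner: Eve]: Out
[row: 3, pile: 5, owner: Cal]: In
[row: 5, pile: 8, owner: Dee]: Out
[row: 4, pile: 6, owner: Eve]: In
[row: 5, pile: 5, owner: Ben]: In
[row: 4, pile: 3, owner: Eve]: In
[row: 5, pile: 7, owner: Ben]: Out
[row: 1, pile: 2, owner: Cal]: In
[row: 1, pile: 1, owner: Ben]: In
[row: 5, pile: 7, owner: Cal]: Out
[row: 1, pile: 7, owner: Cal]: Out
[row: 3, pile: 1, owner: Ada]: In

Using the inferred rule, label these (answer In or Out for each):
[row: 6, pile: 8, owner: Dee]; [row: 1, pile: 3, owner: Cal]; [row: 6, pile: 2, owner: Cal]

Out, In, In

The distinguishing property — pile ≤ 6 — holds for all the 'In' cases and none of the 'Out' cases.
[row: 6, pile: 8, owner: Dee] — pile = 8, hence Out.
[row: 1, pile: 3, owner: Cal] — pile = 3, hence In.
[row: 6, pile: 2, owner: Cal] — pile = 2, hence In.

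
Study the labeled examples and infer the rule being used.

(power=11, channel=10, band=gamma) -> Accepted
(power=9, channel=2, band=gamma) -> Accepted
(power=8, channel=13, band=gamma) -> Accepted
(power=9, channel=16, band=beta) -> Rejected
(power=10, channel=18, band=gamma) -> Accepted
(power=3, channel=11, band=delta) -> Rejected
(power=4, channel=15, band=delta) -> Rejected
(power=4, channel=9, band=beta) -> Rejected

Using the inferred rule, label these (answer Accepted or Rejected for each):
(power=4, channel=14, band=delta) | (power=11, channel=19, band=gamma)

Rejected, Accepted

A rule that fits every label: band is gamma — true of each 'Accepted' example, false of each 'Rejected' one.
(power=4, channel=14, band=delta): band is delta, doesn't qualify → Rejected. (power=11, channel=19, band=gamma): band is gamma, qualifies → Accepted.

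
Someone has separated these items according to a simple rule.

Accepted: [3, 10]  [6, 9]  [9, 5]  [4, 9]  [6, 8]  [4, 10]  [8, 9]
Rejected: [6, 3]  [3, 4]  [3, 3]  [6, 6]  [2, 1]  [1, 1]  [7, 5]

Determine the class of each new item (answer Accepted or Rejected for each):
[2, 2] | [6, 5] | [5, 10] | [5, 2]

Rejected, Rejected, Accepted, Rejected

The rule appears to be: sum ≥ 13.
[2, 2] — 2+2 = 4, hence Rejected.
[6, 5] — 6+5 = 11, hence Rejected.
[5, 10] — 5+10 = 15, hence Accepted.
[5, 2] — 5+2 = 7, hence Rejected.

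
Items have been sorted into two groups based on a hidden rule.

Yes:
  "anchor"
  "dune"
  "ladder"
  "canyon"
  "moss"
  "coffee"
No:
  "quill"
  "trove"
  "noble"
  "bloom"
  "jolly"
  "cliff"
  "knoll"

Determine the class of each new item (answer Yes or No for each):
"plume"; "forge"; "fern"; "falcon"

Every 'Yes' example satisfies: even length. None of the 'No' examples do.

No, No, Yes, Yes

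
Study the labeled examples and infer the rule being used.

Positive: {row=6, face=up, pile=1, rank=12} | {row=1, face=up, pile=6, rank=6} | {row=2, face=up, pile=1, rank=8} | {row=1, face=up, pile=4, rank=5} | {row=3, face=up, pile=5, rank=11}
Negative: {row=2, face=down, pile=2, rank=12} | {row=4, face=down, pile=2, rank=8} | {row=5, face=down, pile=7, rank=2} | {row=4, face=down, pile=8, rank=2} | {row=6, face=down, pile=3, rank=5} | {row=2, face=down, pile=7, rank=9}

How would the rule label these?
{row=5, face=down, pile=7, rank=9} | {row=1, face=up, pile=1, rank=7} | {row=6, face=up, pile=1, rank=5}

Looking at the examples, the only property every 'Positive' case has and every 'Negative' case lacks is: face is up.

Negative, Positive, Positive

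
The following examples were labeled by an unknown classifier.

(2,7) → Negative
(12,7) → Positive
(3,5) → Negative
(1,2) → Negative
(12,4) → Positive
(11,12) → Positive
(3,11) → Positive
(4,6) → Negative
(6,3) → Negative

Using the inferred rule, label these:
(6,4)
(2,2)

All 'Positive' examples share one property — sum ≥ 14 — and every 'Negative' example lacks it.
(6,4): Negative (6+4 = 10). (2,2): Negative (2+2 = 4).

Negative, Negative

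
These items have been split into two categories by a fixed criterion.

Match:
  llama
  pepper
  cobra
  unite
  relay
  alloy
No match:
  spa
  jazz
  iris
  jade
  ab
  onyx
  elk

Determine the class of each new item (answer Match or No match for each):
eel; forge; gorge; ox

Rule: length ≥ 5. This holds for each 'Match' example and fails for each 'No match' one.
eel → length 3 → No match.
forge → length 5 → Match.
gorge → length 5 → Match.
ox → length 2 → No match.

No match, Match, Match, No match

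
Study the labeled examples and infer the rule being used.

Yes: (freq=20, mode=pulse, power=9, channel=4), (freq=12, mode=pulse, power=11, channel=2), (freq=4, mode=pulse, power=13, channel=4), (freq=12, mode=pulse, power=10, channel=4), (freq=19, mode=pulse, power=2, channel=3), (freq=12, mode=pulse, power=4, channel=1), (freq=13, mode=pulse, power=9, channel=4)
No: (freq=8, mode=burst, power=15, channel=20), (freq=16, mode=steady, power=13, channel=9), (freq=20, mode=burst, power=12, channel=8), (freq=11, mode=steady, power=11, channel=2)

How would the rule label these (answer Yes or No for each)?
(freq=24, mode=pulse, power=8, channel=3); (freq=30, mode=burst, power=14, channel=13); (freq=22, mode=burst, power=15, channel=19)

Yes, No, No

'Yes' ⟺ mode is pulse.
(freq=24, mode=pulse, power=8, channel=3): Yes (mode is pulse).
(freq=30, mode=burst, power=14, channel=13): No (mode is burst).
(freq=22, mode=burst, power=15, channel=19): No (mode is burst).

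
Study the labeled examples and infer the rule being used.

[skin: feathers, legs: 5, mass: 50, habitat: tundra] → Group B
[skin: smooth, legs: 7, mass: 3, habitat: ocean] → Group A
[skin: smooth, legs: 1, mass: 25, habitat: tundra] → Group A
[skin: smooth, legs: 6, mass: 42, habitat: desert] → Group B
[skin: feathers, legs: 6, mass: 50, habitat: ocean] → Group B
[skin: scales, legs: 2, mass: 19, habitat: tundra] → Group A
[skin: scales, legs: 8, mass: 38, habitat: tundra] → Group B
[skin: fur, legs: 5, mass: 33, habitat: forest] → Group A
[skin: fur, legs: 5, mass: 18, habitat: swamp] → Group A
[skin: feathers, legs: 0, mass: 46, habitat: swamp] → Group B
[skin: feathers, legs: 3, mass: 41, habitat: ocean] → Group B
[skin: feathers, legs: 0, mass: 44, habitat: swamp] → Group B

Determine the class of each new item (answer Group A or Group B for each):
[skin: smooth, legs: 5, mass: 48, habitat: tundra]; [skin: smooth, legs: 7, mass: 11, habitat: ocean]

Group B, Group A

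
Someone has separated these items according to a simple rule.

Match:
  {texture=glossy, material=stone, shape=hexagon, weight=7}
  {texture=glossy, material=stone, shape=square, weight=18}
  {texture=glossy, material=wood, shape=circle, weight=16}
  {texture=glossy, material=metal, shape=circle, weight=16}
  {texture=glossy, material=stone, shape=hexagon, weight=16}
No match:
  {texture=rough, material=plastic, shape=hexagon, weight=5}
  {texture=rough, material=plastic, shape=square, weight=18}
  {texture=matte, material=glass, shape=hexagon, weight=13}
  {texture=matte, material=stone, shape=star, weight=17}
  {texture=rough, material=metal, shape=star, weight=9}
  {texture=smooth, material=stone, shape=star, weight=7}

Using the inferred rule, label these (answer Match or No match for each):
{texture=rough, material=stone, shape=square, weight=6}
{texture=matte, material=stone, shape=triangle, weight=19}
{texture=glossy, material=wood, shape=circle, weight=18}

'Match' ⟺ texture is glossy.
{texture=rough, material=stone, shape=square, weight=6}: texture is rough, does not pass → No match. {texture=matte, material=stone, shape=triangle, weight=19}: texture is matte, does not pass → No match. {texture=glossy, material=wood, shape=circle, weight=18}: texture is glossy, checks out → Match.

No match, No match, Match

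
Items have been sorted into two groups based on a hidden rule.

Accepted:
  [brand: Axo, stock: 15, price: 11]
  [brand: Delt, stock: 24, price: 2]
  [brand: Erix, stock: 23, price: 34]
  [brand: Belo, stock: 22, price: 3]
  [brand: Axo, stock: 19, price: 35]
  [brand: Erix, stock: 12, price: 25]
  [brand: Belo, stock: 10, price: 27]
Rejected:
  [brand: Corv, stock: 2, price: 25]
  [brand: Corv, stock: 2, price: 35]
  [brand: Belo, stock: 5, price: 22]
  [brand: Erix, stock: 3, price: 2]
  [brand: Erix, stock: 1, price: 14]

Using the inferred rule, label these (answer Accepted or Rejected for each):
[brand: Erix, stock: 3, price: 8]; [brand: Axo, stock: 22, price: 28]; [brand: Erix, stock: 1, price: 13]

Rejected, Accepted, Rejected

All 'Accepted' examples share one property — stock ≥ 10 — and every 'Rejected' example lacks it.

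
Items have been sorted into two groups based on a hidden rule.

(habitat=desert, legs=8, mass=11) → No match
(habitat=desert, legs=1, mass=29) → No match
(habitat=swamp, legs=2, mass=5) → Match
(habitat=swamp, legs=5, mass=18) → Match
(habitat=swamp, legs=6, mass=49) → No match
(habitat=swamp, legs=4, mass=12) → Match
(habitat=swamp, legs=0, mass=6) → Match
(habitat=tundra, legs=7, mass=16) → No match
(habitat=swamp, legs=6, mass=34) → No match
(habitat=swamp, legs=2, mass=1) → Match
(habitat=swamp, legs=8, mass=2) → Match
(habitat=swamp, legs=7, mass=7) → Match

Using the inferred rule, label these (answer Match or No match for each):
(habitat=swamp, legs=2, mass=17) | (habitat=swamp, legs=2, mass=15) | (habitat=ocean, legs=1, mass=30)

Match, Match, No match

Rule: habitat is swamp AND mass ≤ 18. This holds for each 'Match' example and fails for each 'No match' one.
(habitat=swamp, legs=2, mass=17): Match (habitat is swamp, mass = 17). (habitat=swamp, legs=2, mass=15): Match (habitat is swamp, mass = 15). (habitat=ocean, legs=1, mass=30): No match (habitat is ocean, mass = 30).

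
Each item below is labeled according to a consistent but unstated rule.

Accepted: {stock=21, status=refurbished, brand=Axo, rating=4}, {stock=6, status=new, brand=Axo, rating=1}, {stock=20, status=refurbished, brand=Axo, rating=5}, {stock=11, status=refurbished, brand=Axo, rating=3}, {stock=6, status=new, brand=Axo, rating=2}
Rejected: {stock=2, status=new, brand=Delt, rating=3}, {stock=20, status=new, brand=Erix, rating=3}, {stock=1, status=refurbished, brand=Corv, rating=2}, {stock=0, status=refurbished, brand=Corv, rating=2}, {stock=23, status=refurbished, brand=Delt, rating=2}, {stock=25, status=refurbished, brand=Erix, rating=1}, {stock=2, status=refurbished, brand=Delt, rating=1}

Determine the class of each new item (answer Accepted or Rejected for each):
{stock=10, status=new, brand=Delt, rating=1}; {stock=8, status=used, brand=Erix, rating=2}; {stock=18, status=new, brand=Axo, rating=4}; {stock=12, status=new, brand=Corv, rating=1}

Rejected, Rejected, Accepted, Rejected

The simplest hypothesis consistent with all the labels is: brand is Axo.
{stock=10, status=new, brand=Delt, rating=1}: brand is Delt, doesn't match → Rejected. {stock=8, status=used, brand=Erix, rating=2}: brand is Erix, doesn't match → Rejected. {stock=18, status=new, brand=Axo, rating=4}: brand is Axo, has this property → Accepted. {stock=12, status=new, brand=Corv, rating=1}: brand is Corv, doesn't match → Rejected.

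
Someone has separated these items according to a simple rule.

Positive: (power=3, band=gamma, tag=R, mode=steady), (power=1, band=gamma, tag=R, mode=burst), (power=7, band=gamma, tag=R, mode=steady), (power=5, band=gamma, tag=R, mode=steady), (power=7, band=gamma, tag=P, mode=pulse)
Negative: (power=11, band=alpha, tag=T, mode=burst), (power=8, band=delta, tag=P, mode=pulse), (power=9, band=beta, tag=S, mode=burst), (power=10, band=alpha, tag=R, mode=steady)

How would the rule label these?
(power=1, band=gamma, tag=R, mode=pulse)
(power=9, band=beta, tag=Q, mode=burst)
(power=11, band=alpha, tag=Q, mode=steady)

One predicate separates the groups cleanly: band is gamma.
Positive: (power=1, band=gamma, tag=R, mode=pulse), since band is gamma. Negative: (power=9, band=beta, tag=Q, mode=burst), since band is beta. Negative: (power=11, band=alpha, tag=Q, mode=steady), since band is alpha.

Positive, Negative, Negative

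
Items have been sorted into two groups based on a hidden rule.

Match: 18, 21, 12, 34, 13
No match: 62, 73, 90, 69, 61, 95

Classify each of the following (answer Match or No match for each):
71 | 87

No match, No match

All 'Match' examples share one property — at most 34 — and every 'No match' example lacks it.
No match: 71, since 71 > 34. No match: 87, since 87 > 34.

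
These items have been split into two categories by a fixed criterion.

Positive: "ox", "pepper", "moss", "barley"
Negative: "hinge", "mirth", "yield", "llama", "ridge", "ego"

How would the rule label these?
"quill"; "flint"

The common property of the 'Positive' items is: even length. No 'Negative' item has it.
"quill" — length 5, hence Negative.
"flint" — length 5, hence Negative.

Negative, Negative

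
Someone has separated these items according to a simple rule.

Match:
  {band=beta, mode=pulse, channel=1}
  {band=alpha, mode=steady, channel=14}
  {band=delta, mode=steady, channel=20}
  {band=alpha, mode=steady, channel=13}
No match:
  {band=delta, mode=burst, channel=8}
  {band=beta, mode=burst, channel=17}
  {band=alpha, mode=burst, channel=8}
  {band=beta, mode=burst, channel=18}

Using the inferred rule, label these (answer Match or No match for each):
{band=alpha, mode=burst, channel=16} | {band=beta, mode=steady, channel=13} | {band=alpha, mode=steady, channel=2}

No match, Match, Match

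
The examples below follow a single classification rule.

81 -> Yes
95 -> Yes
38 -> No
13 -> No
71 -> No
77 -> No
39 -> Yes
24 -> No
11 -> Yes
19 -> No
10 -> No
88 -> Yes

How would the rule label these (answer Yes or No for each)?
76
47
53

No, No, Yes

The distinguishing property — ≡ 4 (mod 7) — holds for all the 'Yes' cases and none of the 'No' cases.
76 — 76 mod 7 = 6, hence No. 47 — 47 mod 7 = 5, hence No. 53 — 53 mod 7 = 4, hence Yes.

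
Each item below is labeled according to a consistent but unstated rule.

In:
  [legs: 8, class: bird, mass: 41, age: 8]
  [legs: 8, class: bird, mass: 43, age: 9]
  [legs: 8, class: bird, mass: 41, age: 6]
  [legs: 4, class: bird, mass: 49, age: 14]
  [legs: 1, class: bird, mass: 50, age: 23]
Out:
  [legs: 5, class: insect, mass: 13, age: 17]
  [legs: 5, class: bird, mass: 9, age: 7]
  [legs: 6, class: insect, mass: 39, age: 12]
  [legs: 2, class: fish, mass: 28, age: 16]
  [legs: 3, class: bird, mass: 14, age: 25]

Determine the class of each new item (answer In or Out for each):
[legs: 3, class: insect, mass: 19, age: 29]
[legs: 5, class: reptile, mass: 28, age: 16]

The distinguishing property — mass ≥ 41 — holds for all the 'In' cases and none of the 'Out' cases.
[legs: 3, class: insect, mass: 19, age: 29] — mass = 19, hence Out. [legs: 5, class: reptile, mass: 28, age: 16] — mass = 28, hence Out.

Out, Out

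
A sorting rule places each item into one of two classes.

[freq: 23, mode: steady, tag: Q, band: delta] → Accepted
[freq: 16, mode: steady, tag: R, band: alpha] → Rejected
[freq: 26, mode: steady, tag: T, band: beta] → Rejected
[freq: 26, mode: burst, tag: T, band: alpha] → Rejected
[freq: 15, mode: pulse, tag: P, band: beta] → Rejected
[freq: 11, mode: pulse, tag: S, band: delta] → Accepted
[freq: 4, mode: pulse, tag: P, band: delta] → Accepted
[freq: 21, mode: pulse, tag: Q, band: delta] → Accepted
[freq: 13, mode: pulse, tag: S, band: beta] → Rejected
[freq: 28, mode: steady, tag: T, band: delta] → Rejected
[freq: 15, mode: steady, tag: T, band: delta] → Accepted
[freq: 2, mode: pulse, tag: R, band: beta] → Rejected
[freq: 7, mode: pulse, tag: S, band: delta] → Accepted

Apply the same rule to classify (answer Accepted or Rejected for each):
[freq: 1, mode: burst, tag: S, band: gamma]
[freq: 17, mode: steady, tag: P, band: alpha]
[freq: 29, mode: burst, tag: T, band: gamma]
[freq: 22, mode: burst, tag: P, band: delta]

The classifier is using: band is delta AND freq ≤ 23.
[freq: 1, mode: burst, tag: S, band: gamma]: band is gamma, freq = 1, does not satisfy this → Rejected.
[freq: 17, mode: steady, tag: P, band: alpha]: band is alpha, freq = 17, does not satisfy this → Rejected.
[freq: 29, mode: burst, tag: T, band: gamma]: band is gamma, freq = 29, does not satisfy this → Rejected.
[freq: 22, mode: burst, tag: P, band: delta]: band is delta, freq = 22, passes → Accepted.

Rejected, Rejected, Rejected, Accepted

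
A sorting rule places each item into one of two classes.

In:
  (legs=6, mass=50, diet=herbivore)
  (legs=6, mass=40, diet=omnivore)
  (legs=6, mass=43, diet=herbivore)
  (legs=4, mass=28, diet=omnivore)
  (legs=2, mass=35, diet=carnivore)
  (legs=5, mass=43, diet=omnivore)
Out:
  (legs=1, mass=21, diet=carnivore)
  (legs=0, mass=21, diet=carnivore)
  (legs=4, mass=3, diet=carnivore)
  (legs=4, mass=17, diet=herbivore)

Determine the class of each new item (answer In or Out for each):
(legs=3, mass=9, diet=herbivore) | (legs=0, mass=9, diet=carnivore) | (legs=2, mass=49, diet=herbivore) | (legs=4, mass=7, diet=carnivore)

Out, Out, In, Out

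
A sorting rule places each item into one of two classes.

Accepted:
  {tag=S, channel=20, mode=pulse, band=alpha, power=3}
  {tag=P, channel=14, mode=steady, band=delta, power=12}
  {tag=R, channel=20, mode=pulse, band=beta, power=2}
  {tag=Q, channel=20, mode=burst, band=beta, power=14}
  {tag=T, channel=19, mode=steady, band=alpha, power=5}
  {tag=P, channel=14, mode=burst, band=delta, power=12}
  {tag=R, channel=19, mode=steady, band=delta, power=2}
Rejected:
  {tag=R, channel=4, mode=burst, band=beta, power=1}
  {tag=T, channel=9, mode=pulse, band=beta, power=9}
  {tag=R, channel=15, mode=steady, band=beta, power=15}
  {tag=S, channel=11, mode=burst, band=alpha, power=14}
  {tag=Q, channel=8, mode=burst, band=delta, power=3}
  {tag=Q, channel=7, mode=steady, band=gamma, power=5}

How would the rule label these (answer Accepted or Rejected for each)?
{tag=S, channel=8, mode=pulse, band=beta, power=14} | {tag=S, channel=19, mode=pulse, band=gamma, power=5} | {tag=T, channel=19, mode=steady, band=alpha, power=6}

One predicate separates the groups cleanly: tag is P OR channel ≥ 19.
{tag=S, channel=8, mode=pulse, band=beta, power=14} — tag is S, channel = 8, hence Rejected.
{tag=S, channel=19, mode=pulse, band=gamma, power=5} — tag is S, channel = 19, hence Accepted.
{tag=T, channel=19, mode=steady, band=alpha, power=6} — tag is T, channel = 19, hence Accepted.

Rejected, Accepted, Accepted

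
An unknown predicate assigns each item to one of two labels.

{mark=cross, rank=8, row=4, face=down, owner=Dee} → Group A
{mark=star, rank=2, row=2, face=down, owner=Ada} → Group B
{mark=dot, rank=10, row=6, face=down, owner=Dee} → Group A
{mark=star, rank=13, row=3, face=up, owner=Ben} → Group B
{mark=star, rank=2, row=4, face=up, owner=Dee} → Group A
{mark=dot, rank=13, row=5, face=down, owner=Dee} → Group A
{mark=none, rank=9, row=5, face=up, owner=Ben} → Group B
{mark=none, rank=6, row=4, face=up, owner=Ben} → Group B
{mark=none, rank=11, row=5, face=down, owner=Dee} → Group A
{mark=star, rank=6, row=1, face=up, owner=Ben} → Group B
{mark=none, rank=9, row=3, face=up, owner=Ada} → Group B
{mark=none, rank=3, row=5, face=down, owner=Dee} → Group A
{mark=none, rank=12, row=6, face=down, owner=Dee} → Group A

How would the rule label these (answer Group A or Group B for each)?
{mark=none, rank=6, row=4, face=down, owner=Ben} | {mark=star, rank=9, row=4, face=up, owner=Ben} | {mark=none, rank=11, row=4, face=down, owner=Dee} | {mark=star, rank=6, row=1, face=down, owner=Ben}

Group B, Group B, Group A, Group B

One predicate separates the groups cleanly: owner is Dee.
{mark=none, rank=6, row=4, face=down, owner=Ben}: Group B (owner is Ben).
{mark=star, rank=9, row=4, face=up, owner=Ben}: Group B (owner is Ben).
{mark=none, rank=11, row=4, face=down, owner=Dee}: Group A (owner is Dee).
{mark=star, rank=6, row=1, face=down, owner=Ben}: Group B (owner is Ben).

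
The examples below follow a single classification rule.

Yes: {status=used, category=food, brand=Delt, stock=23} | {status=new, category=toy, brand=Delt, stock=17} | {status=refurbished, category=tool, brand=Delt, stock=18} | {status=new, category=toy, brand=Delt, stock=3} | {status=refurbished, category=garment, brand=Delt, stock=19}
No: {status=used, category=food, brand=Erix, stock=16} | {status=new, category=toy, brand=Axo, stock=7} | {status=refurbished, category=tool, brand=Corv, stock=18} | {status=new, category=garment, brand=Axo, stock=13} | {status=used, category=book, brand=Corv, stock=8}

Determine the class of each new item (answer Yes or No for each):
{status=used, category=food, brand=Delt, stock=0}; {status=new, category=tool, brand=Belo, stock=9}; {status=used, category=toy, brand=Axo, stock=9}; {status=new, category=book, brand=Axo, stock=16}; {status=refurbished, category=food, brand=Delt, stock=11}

A rule that fits every label: brand is Delt — true of each 'Yes' example, false of each 'No' one.

Yes, No, No, No, Yes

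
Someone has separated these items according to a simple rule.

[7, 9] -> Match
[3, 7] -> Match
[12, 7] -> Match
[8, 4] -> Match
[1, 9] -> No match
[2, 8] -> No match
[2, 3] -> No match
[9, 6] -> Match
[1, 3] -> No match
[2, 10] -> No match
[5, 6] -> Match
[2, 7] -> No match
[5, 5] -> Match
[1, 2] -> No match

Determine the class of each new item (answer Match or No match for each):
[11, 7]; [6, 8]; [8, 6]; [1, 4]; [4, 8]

Match, Match, Match, No match, Match

'Match' ⟺ first ≥ 3.
[11, 7]: first 11 — passes, so Match.
[6, 8]: first 6 — passes, so Match.
[8, 6]: first 8 — passes, so Match.
[1, 4]: first 1 — fails the rule, so No match.
[4, 8]: first 4 — passes, so Match.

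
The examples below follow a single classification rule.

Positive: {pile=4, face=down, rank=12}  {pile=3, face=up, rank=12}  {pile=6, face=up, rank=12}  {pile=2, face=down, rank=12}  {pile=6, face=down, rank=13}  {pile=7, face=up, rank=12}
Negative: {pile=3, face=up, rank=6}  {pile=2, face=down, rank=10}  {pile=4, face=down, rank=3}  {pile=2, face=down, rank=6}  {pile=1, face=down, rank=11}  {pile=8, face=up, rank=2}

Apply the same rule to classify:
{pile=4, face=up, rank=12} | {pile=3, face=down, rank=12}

The rule appears to be: rank ≥ 12.
Positive: {pile=4, face=up, rank=12}, since rank = 12.
Positive: {pile=3, face=down, rank=12}, since rank = 12.

Positive, Positive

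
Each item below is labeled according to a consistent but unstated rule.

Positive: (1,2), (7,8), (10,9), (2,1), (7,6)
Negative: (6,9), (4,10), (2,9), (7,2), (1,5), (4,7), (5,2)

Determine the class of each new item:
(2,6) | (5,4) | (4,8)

Negative, Positive, Negative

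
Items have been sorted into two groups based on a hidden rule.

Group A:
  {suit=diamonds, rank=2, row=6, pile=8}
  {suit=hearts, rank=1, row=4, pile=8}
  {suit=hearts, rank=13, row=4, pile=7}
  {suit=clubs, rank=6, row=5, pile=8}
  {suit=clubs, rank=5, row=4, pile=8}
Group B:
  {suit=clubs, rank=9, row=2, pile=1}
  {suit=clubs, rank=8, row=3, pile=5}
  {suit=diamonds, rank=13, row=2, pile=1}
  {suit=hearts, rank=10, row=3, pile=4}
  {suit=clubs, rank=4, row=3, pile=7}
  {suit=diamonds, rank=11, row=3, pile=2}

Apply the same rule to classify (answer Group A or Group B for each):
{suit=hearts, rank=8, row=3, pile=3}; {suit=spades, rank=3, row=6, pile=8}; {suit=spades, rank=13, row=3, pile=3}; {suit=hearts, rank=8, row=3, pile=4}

Group B, Group A, Group B, Group B

The pattern is that an item is 'Group A' exactly when: row ≥ 4.
{suit=hearts, rank=8, row=3, pile=3} → row = 3 → Group B. {suit=spades, rank=3, row=6, pile=8} → row = 6 → Group A. {suit=spades, rank=13, row=3, pile=3} → row = 3 → Group B. {suit=hearts, rank=8, row=3, pile=4} → row = 3 → Group B.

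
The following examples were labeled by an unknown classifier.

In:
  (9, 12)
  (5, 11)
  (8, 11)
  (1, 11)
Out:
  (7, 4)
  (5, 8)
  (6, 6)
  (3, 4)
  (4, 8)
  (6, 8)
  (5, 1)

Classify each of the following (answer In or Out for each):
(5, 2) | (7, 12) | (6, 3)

Out, In, Out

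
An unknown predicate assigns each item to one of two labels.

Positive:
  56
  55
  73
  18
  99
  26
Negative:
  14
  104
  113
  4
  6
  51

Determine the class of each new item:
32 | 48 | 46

Every 'Positive' example satisfies: digit sum ≥ 7. None of the 'Negative' examples do.
32 — digit sum 3+2 = 5, hence Negative.
48 — digit sum 4+8 = 12, hence Positive.
46 — digit sum 4+6 = 10, hence Positive.

Negative, Positive, Positive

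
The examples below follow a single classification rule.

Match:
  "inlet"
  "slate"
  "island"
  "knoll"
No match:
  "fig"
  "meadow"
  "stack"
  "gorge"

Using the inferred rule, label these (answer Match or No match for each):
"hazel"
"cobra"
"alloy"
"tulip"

The distinguishing property — contains 'l' — holds for all the 'Match' cases and none of the 'No match' cases.
"hazel" → has 'l' → Match.
"cobra" → no 'l' → No match.
"alloy" → has 'l' → Match.
"tulip" → has 'l' → Match.

Match, No match, Match, Match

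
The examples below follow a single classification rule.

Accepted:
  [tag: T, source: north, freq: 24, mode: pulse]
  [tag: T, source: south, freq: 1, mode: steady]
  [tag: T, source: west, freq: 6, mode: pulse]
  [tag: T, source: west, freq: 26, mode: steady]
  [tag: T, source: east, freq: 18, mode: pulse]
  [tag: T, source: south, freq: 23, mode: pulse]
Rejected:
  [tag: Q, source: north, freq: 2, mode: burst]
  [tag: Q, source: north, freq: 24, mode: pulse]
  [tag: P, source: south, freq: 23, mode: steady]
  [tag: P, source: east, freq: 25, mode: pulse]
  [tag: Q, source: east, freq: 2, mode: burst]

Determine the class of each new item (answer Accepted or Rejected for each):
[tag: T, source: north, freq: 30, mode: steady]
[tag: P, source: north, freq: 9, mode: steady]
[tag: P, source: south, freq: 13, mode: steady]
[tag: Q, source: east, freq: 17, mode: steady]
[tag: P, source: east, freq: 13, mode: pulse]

Accepted, Rejected, Rejected, Rejected, Rejected

Looking at the examples, the only property every 'Accepted' case has and every 'Rejected' case lacks is: tag is T.
[tag: T, source: north, freq: 30, mode: steady]: tag is T, qualifies → Accepted. [tag: P, source: north, freq: 9, mode: steady]: tag is P, fails this test → Rejected. [tag: P, source: south, freq: 13, mode: steady]: tag is P, fails this test → Rejected. [tag: Q, source: east, freq: 17, mode: steady]: tag is Q, fails this test → Rejected. [tag: P, source: east, freq: 13, mode: pulse]: tag is P, fails this test → Rejected.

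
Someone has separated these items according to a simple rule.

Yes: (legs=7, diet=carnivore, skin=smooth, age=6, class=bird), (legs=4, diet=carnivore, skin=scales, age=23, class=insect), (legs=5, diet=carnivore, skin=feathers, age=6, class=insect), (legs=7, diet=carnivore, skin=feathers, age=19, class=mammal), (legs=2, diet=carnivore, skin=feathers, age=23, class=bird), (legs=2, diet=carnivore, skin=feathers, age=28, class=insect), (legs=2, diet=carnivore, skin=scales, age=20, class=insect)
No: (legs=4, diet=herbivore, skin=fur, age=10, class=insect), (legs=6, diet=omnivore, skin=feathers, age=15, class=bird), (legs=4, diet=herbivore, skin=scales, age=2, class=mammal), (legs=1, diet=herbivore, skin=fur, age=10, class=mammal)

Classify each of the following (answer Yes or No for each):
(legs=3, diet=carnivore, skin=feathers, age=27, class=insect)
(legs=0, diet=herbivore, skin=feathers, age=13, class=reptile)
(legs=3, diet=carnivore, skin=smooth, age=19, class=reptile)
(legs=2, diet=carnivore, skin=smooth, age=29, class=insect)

Yes, No, Yes, Yes

Comparing the two groups points to one rule — diet is carnivore.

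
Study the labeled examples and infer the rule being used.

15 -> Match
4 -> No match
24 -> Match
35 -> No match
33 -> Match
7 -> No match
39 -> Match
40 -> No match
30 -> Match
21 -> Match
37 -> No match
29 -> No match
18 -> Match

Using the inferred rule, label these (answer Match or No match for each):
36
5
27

Match, No match, Match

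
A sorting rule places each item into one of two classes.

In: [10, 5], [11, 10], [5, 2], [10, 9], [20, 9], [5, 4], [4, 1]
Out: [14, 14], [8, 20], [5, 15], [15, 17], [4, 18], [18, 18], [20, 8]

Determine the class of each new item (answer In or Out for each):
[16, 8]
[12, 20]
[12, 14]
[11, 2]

Out, Out, Out, In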